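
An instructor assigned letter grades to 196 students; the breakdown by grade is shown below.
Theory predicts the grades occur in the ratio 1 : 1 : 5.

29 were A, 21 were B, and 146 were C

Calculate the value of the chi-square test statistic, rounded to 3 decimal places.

Ratio total = 7. Expected counts: 196×1/7 = 28, 196×1/7 = 28, 196×5/7 = 140.
A: (29 − 28)²/28 = 1/28 = 0.0357
B: (21 − 28)²/28 = 49/28 = 1.7500
C: (146 − 140)²/140 = 36/140 = 0.2571
Sum = 2.043

2.043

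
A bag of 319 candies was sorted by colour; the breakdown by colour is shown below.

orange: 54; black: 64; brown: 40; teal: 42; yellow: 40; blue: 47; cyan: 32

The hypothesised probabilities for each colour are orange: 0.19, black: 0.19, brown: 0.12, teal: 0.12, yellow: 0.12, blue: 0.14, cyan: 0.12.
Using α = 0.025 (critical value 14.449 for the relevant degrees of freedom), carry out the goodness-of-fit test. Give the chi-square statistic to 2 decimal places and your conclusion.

Expected counts E_i = n·p_i: 319×0.19 = 60.61, 319×0.19 = 60.61, 319×0.12 = 38.28, 319×0.12 = 38.28, 319×0.12 = 38.28, 319×0.14 = 44.66, 319×0.12 = 38.28.
χ² = (54−60.61)²/60.61 + (64−60.61)²/60.61 + (40−38.28)²/38.28 + (42−38.28)²/38.28 + (40−38.28)²/38.28 + (47−44.66)²/44.66 + (32−38.28)²/38.28
   = 0.721 + 0.190 + 0.077 + 0.362 + 0.077 + 0.123 + 1.030
Sum = 2.58
df = 6. Since 2.58 < 14.449, we do not reject H₀.

2.58; do not reject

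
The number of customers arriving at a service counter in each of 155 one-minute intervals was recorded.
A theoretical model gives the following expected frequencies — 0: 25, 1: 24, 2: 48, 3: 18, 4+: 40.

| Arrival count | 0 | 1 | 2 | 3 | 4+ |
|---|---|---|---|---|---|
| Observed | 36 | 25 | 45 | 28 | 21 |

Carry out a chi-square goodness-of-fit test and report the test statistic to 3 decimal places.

0: (36 − 25)²/25 = 121/25 = 4.8400
1: (25 − 24)²/24 = 1/24 = 0.0417
2: (45 − 48)²/48 = 9/48 = 0.1875
3: (28 − 18)²/18 = 100/18 = 5.5556
4+: (21 − 40)²/40 = 361/40 = 9.0250
Sum = 19.650

19.650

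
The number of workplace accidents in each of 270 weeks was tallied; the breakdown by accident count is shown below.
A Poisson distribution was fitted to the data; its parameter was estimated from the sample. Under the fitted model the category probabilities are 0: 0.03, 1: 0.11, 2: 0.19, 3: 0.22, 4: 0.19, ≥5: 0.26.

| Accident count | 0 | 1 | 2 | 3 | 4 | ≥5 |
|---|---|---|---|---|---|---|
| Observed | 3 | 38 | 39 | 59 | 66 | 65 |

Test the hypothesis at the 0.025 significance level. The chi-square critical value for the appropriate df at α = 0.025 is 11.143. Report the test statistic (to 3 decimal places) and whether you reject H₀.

Expected counts E_i = n·p_i: 270×0.03 = 8.1, 270×0.11 = 29.7, 270×0.19 = 51.3, 270×0.22 = 59.4, 270×0.19 = 51.3, 270×0.26 = 70.2.
0: (3 − 8.1)²/8.1 = 26.01/8.1 = 3.2111
1: (38 − 29.7)²/29.7 = 68.89/29.7 = 2.3195
2: (39 − 51.3)²/51.3 = 151.29/51.3 = 2.9491
3: (59 − 59.4)²/59.4 = 0.16/59.4 = 0.0027
4: (66 − 51.3)²/51.3 = 216.09/51.3 = 4.2123
≥5: (65 − 70.2)²/70.2 = 27.04/70.2 = 0.3852
Sum = 13.080
df = 4. Since 13.080 > 11.143, we reject H₀.

13.080; reject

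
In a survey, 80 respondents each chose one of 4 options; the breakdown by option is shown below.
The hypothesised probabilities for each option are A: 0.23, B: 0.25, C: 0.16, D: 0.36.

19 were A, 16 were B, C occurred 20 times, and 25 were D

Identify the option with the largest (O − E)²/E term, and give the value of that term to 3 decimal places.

C, 4.050

Expected counts E_i = n·p_i: 80×0.23 = 18.4, 80×0.25 = 20, 80×0.16 = 12.8, 80×0.36 = 28.8.
A: (19 − 18.4)²/18.4 = 0.36/18.4 = 0.0196
B: (16 − 20)²/20 = 16/20 = 0.8000
C: (20 − 12.8)²/12.8 = 51.84/12.8 = 4.0500
D: (25 − 28.8)²/28.8 = 14.44/28.8 = 0.5014
The largest term is for C: 4.050.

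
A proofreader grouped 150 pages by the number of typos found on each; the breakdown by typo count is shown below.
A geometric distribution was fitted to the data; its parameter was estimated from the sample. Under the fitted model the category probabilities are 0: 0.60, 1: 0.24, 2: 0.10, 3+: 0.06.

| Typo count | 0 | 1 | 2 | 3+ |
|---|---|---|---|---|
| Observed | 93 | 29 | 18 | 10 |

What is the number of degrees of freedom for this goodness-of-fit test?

There are k = 4 categories and 1 parameter estimated from the data, so df = 4 − 1 − 1 = 2.

2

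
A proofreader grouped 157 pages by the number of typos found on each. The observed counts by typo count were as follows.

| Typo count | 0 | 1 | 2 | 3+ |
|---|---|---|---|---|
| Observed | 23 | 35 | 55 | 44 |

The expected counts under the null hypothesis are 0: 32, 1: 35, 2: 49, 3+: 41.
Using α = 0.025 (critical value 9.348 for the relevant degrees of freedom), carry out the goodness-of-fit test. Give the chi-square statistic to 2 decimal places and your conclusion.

3.49; do not reject

cat         O        E   (O−E)²/E
0          23       32      2.531
1          35       35      0.000
2          55       49      0.735
3+         44       41      0.220
Sum = 3.49
df = 3. Since 3.49 < 9.348, we do not reject H₀.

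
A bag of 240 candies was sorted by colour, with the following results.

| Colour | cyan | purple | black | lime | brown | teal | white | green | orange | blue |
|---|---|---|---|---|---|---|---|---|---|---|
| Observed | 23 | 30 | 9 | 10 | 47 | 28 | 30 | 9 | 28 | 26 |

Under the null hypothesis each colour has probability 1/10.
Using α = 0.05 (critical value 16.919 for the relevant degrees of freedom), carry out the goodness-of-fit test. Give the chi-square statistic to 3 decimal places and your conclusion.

53.500; reject

Under H₀ each category has probability 1/10, so each expected count is 240/10 = 24.
cyan: (23 − 24)²/24 = 1/24 = 0.0417
purple: (30 − 24)²/24 = 36/24 = 1.5000
black: (9 − 24)²/24 = 225/24 = 9.3750
lime: (10 − 24)²/24 = 196/24 = 8.1667
brown: (47 − 24)²/24 = 529/24 = 22.0417
teal: (28 − 24)²/24 = 16/24 = 0.6667
white: (30 − 24)²/24 = 36/24 = 1.5000
green: (9 − 24)²/24 = 225/24 = 9.3750
orange: (28 − 24)²/24 = 16/24 = 0.6667
blue: (26 − 24)²/24 = 4/24 = 0.1667
Sum = 53.500
df = 9. Since 53.500 > 16.919, we reject H₀.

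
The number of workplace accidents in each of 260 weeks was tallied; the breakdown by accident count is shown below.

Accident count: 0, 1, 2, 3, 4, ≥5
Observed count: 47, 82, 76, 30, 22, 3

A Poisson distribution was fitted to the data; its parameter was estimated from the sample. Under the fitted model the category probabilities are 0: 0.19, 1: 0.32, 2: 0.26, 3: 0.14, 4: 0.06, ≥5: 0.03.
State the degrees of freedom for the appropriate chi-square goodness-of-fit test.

There are k = 6 categories and 1 parameter estimated from the data, so df = 6 − 1 − 1 = 4.

4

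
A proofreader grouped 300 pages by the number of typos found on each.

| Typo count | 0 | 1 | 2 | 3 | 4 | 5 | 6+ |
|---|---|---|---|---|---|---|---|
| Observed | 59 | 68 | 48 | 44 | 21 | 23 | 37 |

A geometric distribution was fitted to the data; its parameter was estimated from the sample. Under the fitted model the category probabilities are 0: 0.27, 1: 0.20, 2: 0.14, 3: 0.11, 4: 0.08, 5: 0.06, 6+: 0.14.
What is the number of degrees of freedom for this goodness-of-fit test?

There are k = 7 categories and 1 parameter estimated from the data, so df = 7 − 1 − 1 = 5.

5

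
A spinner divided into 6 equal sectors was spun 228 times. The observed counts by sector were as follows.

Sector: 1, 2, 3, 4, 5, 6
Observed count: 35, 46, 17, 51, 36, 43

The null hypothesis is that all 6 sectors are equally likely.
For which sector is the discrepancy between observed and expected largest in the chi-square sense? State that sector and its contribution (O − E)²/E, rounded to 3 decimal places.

Under H₀ each category has probability 1/6, so each expected count is 228/6 = 38.
cat         O        E   (O−E)²/E
1          35       38     0.2368
2          46       38     1.6842
3          17       38    11.6053
4          51       38     4.4474
5          36       38     0.1053
6          43       38     0.6579
The largest term is for 3: 11.605.

3, 11.605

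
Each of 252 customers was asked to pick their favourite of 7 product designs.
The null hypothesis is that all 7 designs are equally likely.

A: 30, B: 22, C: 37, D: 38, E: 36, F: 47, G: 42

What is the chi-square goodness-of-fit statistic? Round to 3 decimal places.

Expected count for each of the 7 categories: 252/7 = 36.
χ² = (30−36)²/36 + (22−36)²/36 + (37−36)²/36 + (38−36)²/36 + (36−36)²/36 + (47−36)²/36 + (42−36)²/36
   = 1.0000 + 5.4444 + 0.0278 + 0.1111 + 0.0000 + 3.3611 + 1.0000
Sum = 10.944

10.944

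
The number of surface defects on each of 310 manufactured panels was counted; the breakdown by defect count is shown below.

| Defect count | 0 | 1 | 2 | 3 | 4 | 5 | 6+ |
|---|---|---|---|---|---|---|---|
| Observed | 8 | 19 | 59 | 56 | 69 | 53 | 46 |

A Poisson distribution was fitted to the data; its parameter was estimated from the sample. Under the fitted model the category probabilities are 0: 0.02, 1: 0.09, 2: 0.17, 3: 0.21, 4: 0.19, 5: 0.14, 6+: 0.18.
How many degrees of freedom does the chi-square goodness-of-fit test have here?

5

There are k = 7 categories and 1 parameter estimated from the data, so df = 7 − 1 − 1 = 5.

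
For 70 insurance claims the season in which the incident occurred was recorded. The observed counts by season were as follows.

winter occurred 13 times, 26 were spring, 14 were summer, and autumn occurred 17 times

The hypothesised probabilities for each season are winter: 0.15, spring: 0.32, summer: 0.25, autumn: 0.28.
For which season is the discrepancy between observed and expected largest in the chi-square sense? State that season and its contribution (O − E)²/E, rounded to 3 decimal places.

Expected counts E_i = n·p_i: 70×0.15 = 10.5, 70×0.32 = 22.4, 70×0.25 = 17.5, 70×0.28 = 19.6.
winter: (13 − 10.5)²/10.5 = 6.25/10.5 = 0.5952
spring: (26 − 22.4)²/22.4 = 12.96/22.4 = 0.5786
summer: (14 − 17.5)²/17.5 = 12.25/17.5 = 0.7000
autumn: (17 − 19.6)²/19.6 = 6.76/19.6 = 0.3449
The largest term is for summer: 0.700.

summer, 0.700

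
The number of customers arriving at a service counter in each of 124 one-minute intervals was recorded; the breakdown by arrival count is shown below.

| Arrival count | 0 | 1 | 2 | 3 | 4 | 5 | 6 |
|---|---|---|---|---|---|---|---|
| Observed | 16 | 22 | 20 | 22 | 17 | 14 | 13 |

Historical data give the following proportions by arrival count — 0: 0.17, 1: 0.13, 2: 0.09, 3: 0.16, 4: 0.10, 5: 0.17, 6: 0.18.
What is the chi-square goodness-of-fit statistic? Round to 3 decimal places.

Expected counts E_i = n·p_i: 124×0.17 = 21.08, 124×0.13 = 16.12, 124×0.09 = 11.16, 124×0.16 = 19.84, 124×0.10 = 12.4, 124×0.17 = 21.08, 124×0.18 = 22.32.
cat         O        E   (O−E)²/E
0          16    21.08     1.2242
1          22    16.12     2.1448
2          20    11.16     7.0023
3          22    19.84     0.2352
4          17     12.4     1.7065
5          14    21.08     2.3779
6          13    22.32     3.8917
Sum = 18.583

18.583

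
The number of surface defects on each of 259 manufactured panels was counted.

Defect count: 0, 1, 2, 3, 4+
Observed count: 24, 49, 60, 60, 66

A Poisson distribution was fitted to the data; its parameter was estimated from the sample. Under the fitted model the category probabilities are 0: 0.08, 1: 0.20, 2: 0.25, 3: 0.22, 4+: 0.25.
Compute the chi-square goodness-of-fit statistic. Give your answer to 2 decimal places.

1.20

Expected counts E_i = n·p_i: 259×0.08 = 20.72, 259×0.20 = 51.8, 259×0.25 = 64.75, 259×0.22 = 56.98, 259×0.25 = 64.75.
cat         O        E   (O−E)²/E
0          24    20.72      0.519
1          49     51.8      0.151
2          60    64.75      0.348
3          60    56.98      0.160
4+         66    64.75      0.024
Sum = 1.20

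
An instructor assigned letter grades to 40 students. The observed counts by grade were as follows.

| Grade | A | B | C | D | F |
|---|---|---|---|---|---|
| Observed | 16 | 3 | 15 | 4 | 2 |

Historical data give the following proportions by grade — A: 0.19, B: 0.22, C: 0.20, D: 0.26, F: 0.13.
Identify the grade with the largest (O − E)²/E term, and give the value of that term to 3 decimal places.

A, 9.284

Expected counts E_i = n·p_i: 40×0.19 = 7.6, 40×0.22 = 8.8, 40×0.20 = 8, 40×0.26 = 10.4, 40×0.13 = 5.2.
χ² = (16−7.6)²/7.6 + (3−8.8)²/8.8 + (15−8)²/8 + (4−10.4)²/10.4 + (2−5.2)²/5.2
   = 9.2842 + 3.8227 + 6.1250 + 3.9385 + 1.9692
The largest term is for A: 9.284.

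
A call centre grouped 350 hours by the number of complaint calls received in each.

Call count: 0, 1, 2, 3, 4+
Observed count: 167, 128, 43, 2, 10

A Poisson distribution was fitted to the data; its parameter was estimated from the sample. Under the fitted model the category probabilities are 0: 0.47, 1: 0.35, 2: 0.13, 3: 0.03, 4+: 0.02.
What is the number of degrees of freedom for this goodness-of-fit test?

There are k = 5 categories and 1 parameter estimated from the data, so df = 5 − 1 − 1 = 3.

3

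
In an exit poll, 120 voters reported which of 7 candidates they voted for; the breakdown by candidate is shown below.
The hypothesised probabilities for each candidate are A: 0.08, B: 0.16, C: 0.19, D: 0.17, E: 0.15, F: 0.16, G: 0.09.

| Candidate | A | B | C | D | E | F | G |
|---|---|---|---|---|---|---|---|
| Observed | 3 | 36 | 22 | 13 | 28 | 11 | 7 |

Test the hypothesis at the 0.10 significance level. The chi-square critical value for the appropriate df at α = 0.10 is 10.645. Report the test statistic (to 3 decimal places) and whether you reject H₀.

32.345; reject

Expected counts E_i = n·p_i: 120×0.08 = 9.6, 120×0.16 = 19.2, 120×0.19 = 22.8, 120×0.17 = 20.4, 120×0.15 = 18, 120×0.16 = 19.2, 120×0.09 = 10.8.
A: (3 − 9.6)²/9.6 = 43.56/9.6 = 4.5375
B: (36 − 19.2)²/19.2 = 282.24/19.2 = 14.7000
C: (22 − 22.8)²/22.8 = 0.64/22.8 = 0.0281
D: (13 − 20.4)²/20.4 = 54.76/20.4 = 2.6843
E: (28 − 18)²/18 = 100/18 = 5.5556
F: (11 − 19.2)²/19.2 = 67.24/19.2 = 3.5021
G: (7 − 10.8)²/10.8 = 14.44/10.8 = 1.3370
Sum = 32.345
df = 6. Since 32.345 > 10.645, we reject H₀.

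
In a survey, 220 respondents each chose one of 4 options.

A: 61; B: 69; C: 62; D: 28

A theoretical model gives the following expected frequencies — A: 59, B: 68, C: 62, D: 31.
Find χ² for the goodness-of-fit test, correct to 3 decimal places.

0.373

cat         O        E   (O−E)²/E
A          61       59     0.0678
B          69       68     0.0147
C          62       62     0.0000
D          28       31     0.2903
Sum = 0.373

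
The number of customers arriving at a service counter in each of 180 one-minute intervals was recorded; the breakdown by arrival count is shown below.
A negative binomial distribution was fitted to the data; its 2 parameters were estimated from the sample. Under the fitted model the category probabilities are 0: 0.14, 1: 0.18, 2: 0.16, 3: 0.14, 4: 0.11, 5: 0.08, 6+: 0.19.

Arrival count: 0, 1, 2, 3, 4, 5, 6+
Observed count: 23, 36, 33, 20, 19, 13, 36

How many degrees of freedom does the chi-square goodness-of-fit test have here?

4

There are k = 7 categories and 2 parameters estimated from the data, so df = 7 − 1 − 2 = 4.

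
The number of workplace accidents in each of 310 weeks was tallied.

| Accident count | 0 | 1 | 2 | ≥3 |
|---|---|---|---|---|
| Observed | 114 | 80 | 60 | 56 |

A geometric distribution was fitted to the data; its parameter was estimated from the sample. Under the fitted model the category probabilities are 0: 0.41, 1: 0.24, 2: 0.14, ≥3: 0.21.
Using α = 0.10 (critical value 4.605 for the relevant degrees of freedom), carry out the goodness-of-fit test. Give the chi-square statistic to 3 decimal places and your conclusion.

Expected counts E_i = n·p_i: 310×0.41 = 127.1, 310×0.24 = 74.4, 310×0.14 = 43.4, 310×0.21 = 65.1.
cat         O        E   (O−E)²/E
0         114    127.1     1.3502
1          80     74.4     0.4215
2          60     43.4     6.3493
≥3         56     65.1     1.2720
Sum = 9.393
df = 2. Since 9.393 > 4.605, we reject H₀.

9.393; reject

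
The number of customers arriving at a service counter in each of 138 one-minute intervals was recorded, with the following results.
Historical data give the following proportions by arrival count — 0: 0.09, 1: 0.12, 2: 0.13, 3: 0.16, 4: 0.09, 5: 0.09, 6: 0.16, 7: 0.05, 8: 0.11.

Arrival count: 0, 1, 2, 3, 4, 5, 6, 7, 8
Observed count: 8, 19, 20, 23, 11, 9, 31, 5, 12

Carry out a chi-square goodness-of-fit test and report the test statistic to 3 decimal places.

8.104

Expected counts E_i = n·p_i: 138×0.09 = 12.42, 138×0.12 = 16.56, 138×0.13 = 17.94, 138×0.16 = 22.08, 138×0.09 = 12.42, 138×0.09 = 12.42, 138×0.16 = 22.08, 138×0.05 = 6.9, 138×0.11 = 15.18.
cat         O        E   (O−E)²/E
0           8    12.42     1.5730
1          19    16.56     0.3595
2          20    17.94     0.2365
3          23    22.08     0.0383
4          11    12.42     0.1624
5           9    12.42     0.9417
6          31    22.08     3.6036
7           5      6.9     0.5232
8          12    15.18     0.6662
Sum = 8.104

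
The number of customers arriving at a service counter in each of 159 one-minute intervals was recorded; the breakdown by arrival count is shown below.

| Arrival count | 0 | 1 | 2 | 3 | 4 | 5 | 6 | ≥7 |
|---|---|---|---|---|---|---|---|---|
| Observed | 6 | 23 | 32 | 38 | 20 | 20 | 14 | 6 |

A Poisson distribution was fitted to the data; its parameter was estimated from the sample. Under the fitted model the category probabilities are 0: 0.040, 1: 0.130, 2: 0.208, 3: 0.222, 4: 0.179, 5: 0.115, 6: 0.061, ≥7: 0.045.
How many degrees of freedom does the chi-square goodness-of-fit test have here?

6

There are k = 8 categories and 1 parameter estimated from the data, so df = 8 − 1 − 1 = 6.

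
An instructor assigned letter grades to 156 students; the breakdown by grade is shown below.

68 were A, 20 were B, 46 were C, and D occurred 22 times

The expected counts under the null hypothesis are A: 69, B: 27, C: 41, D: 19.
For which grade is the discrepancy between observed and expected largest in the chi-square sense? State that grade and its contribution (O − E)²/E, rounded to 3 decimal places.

B, 1.815

cat         O        E   (O−E)²/E
A          68       69     0.0145
B          20       27     1.8148
C          46       41     0.6098
D          22       19     0.4737
The largest term is for B: 1.815.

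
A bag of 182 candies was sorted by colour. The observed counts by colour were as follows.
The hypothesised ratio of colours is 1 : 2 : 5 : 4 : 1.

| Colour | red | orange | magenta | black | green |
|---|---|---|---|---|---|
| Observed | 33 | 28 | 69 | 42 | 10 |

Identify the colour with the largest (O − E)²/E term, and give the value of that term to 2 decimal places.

red, 25.79

Ratio total = 13. Expected counts: 182×1/13 = 14, 182×2/13 = 28, 182×5/13 = 70, 182×4/13 = 56, 182×1/13 = 14.
red: (33 − 14)²/14 = 361/14 = 25.786
orange: (28 − 28)²/28 = 0/28 = 0.000
magenta: (69 − 70)²/70 = 1/70 = 0.014
black: (42 − 56)²/56 = 196/56 = 3.500
green: (10 − 14)²/14 = 16/14 = 1.143
The largest term is for red: 25.79.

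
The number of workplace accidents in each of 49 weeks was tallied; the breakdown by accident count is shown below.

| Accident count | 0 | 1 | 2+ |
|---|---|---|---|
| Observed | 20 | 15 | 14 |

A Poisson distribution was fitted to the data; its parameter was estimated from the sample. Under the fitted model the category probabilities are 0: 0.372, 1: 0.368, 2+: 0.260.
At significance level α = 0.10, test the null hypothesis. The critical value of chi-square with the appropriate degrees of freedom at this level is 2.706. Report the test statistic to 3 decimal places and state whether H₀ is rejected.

Expected counts E_i = n·p_i: 49×0.372 = 18.228, 49×0.368 = 18.032, 49×0.260 = 12.74.
0: (20 − 18.228)²/18.228 = 3.139984/18.228 = 0.1723
1: (15 − 18.032)²/18.032 = 9.193024/18.032 = 0.5098
2+: (14 − 12.74)²/12.74 = 1.5876/12.74 = 0.1246
Sum = 0.807
df = 1. Since 0.807 < 2.706, we do not reject H₀.

0.807; do not reject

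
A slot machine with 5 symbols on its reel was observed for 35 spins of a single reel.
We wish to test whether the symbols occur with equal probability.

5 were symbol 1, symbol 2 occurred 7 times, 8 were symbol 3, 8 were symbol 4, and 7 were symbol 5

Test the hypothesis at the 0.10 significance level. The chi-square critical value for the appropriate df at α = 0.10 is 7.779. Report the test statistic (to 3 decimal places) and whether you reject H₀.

0.857; do not reject

Expected count for each of the 5 categories: 35/5 = 7.
χ² = (5−7)²/7 + (7−7)²/7 + (8−7)²/7 + (8−7)²/7 + (7−7)²/7
   = 0.5714 + 0.0000 + 0.1429 + 0.1429 + 0.0000
Sum = 0.857
df = 4. Since 0.857 < 7.779, we do not reject H₀.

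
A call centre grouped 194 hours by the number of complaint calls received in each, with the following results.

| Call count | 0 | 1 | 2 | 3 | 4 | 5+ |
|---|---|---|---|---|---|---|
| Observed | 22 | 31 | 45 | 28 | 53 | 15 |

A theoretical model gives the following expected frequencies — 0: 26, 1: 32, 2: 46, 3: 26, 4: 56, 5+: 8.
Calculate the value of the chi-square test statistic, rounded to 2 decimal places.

cat         O        E   (O−E)²/E
0          22       26      0.615
1          31       32      0.031
2          45       46      0.022
3          28       26      0.154
4          53       56      0.161
5+         15        8      6.125
Sum = 7.11

7.11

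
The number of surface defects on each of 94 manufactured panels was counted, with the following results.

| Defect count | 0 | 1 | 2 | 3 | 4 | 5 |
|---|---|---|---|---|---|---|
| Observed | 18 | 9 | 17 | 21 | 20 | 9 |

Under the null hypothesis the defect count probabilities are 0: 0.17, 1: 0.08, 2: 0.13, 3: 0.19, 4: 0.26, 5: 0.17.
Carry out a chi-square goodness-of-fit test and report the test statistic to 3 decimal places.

6.824

Expected counts E_i = n·p_i: 94×0.17 = 15.98, 94×0.08 = 7.52, 94×0.13 = 12.22, 94×0.19 = 17.86, 94×0.26 = 24.44, 94×0.17 = 15.98.
χ² = (18−15.98)²/15.98 + (9−7.52)²/7.52 + (17−12.22)²/12.22 + (21−17.86)²/17.86 + (20−24.44)²/24.44 + (9−15.98)²/15.98
   = 0.2553 + 0.2913 + 1.8698 + 0.5520 + 0.8066 + 3.0488
Sum = 6.824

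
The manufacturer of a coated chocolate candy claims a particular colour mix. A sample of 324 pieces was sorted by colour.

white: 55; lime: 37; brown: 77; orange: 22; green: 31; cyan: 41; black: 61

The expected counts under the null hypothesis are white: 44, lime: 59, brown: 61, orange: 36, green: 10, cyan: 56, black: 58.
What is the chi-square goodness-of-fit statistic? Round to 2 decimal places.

χ² = (55−44)²/44 + (37−59)²/59 + (77−61)²/61 + (22−36)²/36 + (31−10)²/10 + (41−56)²/56 + (61−58)²/58
   = 2.750 + 8.203 + 4.197 + 5.444 + 44.100 + 4.018 + 0.155
Sum = 68.87

68.87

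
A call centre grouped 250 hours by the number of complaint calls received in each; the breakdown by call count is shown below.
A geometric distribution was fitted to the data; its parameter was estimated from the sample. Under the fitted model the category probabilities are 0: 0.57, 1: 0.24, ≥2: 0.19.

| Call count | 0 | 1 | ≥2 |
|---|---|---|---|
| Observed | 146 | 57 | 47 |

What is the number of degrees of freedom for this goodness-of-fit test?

1

There are k = 3 categories and 1 parameter estimated from the data, so df = 3 − 1 − 1 = 1.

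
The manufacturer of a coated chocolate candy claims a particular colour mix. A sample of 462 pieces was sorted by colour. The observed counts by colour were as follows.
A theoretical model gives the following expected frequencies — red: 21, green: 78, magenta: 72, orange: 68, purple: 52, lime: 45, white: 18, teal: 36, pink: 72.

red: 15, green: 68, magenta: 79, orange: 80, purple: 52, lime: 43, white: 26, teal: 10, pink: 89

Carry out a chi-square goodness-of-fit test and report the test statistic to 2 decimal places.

χ² = (15−21)²/21 + (68−78)²/78 + (79−72)²/72 + (80−68)²/68 + (52−52)²/52 + (43−45)²/45 + (26−18)²/18 + (10−36)²/36 + (89−72)²/72
   = 1.714 + 1.282 + 0.681 + 2.118 + 0.000 + 0.089 + 3.556 + 18.778 + 4.014
Sum = 32.23

32.23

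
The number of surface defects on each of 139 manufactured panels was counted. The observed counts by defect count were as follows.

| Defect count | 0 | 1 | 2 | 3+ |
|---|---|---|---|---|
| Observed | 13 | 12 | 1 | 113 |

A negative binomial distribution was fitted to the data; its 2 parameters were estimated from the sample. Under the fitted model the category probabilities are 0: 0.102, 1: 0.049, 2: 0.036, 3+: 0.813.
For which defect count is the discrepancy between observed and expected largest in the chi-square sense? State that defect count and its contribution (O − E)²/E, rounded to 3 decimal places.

Expected counts E_i = n·p_i: 139×0.102 = 14.178, 139×0.049 = 6.811, 139×0.036 = 5.004, 139×0.813 = 113.007.
χ² = (13−14.178)²/14.178 + (12−6.811)²/6.811 + (1−5.004)²/5.004 + (113−113.007)²/113.007
   = 0.0979 + 3.9533 + 3.2038 + 0.0000
The largest term is for 1: 3.953.

1, 3.953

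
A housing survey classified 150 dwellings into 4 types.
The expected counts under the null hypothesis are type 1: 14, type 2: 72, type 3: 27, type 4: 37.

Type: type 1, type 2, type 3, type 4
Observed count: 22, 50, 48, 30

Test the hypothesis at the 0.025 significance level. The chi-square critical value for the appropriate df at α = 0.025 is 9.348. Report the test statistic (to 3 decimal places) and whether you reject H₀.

χ² = (22−14)²/14 + (50−72)²/72 + (48−27)²/27 + (30−37)²/37
   = 4.5714 + 6.7222 + 16.3333 + 1.3243
Sum = 28.951
df = 3. Since 28.951 > 9.348, we reject H₀.

28.951; reject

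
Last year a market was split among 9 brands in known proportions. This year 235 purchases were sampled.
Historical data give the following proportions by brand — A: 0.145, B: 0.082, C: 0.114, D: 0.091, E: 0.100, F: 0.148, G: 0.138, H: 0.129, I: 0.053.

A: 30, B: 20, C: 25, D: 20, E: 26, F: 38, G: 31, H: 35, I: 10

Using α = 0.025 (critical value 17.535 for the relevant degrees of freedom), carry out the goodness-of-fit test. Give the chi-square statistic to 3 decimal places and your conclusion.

2.559; do not reject

Expected counts E_i = n·p_i: 235×0.145 = 34.075, 235×0.082 = 19.27, 235×0.114 = 26.79, 235×0.091 = 21.385, 235×0.100 = 23.5, 235×0.148 = 34.78, 235×0.138 = 32.43, 235×0.129 = 30.315, 235×0.053 = 12.455.
cat         O        E   (O−E)²/E
A          30   34.075     0.4873
B          20    19.27     0.0277
C          25    26.79     0.1196
D          20   21.385     0.0897
E          26     23.5     0.2660
F          38    34.78     0.2981
G          31    32.43     0.0631
H          35   30.315     0.7240
I          10   12.455     0.4839
Sum = 2.559
df = 8. Since 2.559 < 17.535, we do not reject H₀.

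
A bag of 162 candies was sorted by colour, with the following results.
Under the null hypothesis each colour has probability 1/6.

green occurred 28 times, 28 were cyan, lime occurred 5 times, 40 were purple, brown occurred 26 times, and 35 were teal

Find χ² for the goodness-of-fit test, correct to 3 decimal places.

26.667

Under H₀ each category has probability 1/6, so each expected count is 162/6 = 27.
cat         O        E   (O−E)²/E
green      28       27     0.0370
cyan       28       27     0.0370
lime        5       27    17.9259
purple     40       27     6.2593
brown      26       27     0.0370
teal       35       27     2.3704
Sum = 26.667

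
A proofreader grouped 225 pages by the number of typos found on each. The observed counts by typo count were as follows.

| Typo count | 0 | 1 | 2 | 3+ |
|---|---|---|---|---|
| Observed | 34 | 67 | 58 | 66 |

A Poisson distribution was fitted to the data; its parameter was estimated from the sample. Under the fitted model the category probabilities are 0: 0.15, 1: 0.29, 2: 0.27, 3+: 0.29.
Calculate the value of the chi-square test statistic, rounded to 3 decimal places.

Expected counts E_i = n·p_i: 225×0.15 = 33.75, 225×0.29 = 65.25, 225×0.27 = 60.75, 225×0.29 = 65.25.
χ² = (34−33.75)²/33.75 + (67−65.25)²/65.25 + (58−60.75)²/60.75 + (66−65.25)²/65.25
   = 0.0019 + 0.0469 + 0.1245 + 0.0086
Sum = 0.182

0.182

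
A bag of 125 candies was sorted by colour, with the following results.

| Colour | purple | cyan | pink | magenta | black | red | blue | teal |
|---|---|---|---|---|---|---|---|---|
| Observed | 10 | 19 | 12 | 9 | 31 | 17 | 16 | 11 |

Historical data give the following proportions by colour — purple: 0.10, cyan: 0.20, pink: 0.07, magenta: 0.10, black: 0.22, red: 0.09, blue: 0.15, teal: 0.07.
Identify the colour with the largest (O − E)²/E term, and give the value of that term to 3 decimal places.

red, 2.939

Expected counts E_i = n·p_i: 125×0.10 = 12.5, 125×0.20 = 25, 125×0.07 = 8.75, 125×0.10 = 12.5, 125×0.22 = 27.5, 125×0.09 = 11.25, 125×0.15 = 18.75, 125×0.07 = 8.75.
cat          O        E   (O−E)²/E
purple      10     12.5     0.5000
cyan        19       25     1.4400
pink        12     8.75     1.2071
magenta      9     12.5     0.9800
black       31     27.5     0.4455
red         17    11.25     2.9389
blue        16    18.75     0.4033
teal        11     8.75     0.5786
The largest term is for red: 2.939.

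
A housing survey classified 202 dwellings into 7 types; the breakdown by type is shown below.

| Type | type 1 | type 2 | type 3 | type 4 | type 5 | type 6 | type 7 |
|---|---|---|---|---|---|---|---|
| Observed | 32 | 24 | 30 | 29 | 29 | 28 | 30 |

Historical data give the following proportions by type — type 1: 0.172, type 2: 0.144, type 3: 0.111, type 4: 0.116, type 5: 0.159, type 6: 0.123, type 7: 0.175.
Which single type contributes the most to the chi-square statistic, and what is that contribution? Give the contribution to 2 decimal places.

Expected counts E_i = n·p_i: 202×0.172 = 34.744, 202×0.144 = 29.088, 202×0.111 = 22.422, 202×0.116 = 23.432, 202×0.159 = 32.118, 202×0.123 = 24.846, 202×0.175 = 35.35.
χ² = (32−34.744)²/34.744 + (24−29.088)²/29.088 + (30−22.422)²/22.422 + (29−23.432)²/23.432 + (29−32.118)²/32.118 + (28−24.846)²/24.846 + (30−35.35)²/35.35
   = 0.217 + 0.890 + 2.561 + 1.323 + 0.303 + 0.400 + 0.810
The largest term is for type 3: 2.56.

type 3, 2.56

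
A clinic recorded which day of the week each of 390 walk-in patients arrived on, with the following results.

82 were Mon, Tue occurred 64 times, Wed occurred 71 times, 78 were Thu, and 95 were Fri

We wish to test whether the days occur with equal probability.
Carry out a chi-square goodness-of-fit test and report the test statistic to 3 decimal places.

7.051

Under H₀ each category has probability 1/5, so each expected count is 390/5 = 78.
Mon: (82 − 78)²/78 = 16/78 = 0.2051
Tue: (64 − 78)²/78 = 196/78 = 2.5128
Wed: (71 − 78)²/78 = 49/78 = 0.6282
Thu: (78 − 78)²/78 = 0/78 = 0.0000
Fri: (95 − 78)²/78 = 289/78 = 3.7051
Sum = 7.051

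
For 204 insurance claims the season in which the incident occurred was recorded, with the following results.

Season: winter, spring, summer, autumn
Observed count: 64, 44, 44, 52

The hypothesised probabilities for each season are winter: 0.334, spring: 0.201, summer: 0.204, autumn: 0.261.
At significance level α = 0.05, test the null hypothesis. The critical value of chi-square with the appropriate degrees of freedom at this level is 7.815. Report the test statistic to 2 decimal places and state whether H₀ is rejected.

0.64; do not reject

Expected counts E_i = n·p_i: 204×0.334 = 68.136, 204×0.201 = 41.004, 204×0.204 = 41.616, 204×0.261 = 53.244.
cat         O        E   (O−E)²/E
winter     64   68.136      0.251
spring     44   41.004      0.219
summer     44   41.616      0.137
autumn     52   53.244      0.029
Sum = 0.64
df = 3. Since 0.64 < 7.815, we do not reject H₀.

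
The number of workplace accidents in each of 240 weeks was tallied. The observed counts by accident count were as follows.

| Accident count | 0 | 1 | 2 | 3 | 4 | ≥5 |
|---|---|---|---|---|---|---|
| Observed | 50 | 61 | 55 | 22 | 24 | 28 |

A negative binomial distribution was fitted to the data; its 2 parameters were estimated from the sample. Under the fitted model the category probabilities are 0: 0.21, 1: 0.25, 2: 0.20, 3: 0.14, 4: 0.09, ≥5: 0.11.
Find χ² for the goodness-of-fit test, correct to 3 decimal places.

5.409

Expected counts E_i = n·p_i: 240×0.21 = 50.4, 240×0.25 = 60, 240×0.20 = 48, 240×0.14 = 33.6, 240×0.09 = 21.6, 240×0.11 = 26.4.
χ² = (50−50.4)²/50.4 + (61−60)²/60 + (55−48)²/48 + (22−33.6)²/33.6 + (24−21.6)²/21.6 + (28−26.4)²/26.4
   = 0.0032 + 0.0167 + 1.0208 + 4.0048 + 0.2667 + 0.0970
Sum = 5.409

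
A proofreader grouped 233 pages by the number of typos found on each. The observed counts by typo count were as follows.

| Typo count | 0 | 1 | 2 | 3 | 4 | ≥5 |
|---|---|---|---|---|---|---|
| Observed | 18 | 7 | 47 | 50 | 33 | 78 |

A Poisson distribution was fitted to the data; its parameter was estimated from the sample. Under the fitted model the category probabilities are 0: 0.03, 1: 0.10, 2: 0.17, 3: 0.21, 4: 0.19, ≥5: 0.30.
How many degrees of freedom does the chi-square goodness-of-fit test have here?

There are k = 6 categories and 1 parameter estimated from the data, so df = 6 − 1 − 1 = 4.

4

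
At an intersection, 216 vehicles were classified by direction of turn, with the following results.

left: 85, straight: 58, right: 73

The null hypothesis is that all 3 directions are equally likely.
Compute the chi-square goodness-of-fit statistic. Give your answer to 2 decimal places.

5.08

Expected count for each of the 3 categories: 216/3 = 72.
left: (85 − 72)²/72 = 169/72 = 2.347
straight: (58 − 72)²/72 = 196/72 = 2.722
right: (73 − 72)²/72 = 1/72 = 0.014
Sum = 5.08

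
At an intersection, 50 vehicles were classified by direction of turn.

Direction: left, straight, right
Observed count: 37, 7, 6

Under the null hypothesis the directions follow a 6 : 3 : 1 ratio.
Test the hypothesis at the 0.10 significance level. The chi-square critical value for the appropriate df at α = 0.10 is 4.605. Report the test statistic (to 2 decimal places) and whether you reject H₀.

Ratio total = 10. Expected counts: 50×6/10 = 30, 50×3/10 = 15, 50×1/10 = 5.
cat           O        E   (O−E)²/E
left         37       30      1.633
straight      7       15      4.267
right         6        5      0.200
Sum = 6.10
df = 2. Since 6.10 > 4.605, we reject H₀.

6.10; reject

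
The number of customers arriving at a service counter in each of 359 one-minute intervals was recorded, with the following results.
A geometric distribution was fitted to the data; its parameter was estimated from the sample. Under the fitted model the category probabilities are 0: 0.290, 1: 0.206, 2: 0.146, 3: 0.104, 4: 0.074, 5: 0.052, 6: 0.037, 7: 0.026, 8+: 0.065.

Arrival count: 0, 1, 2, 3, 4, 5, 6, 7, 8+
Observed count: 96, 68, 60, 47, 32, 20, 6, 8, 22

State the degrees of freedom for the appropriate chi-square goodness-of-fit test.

There are k = 9 categories and 1 parameter estimated from the data, so df = 9 − 1 − 1 = 7.

7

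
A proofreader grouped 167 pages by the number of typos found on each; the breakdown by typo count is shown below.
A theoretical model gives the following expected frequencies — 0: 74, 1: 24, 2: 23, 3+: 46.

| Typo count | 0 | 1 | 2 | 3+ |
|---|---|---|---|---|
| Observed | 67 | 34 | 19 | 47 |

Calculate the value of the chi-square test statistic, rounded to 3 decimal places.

5.546

0: (67 − 74)²/74 = 49/74 = 0.6622
1: (34 − 24)²/24 = 100/24 = 4.1667
2: (19 − 23)²/23 = 16/23 = 0.6957
3+: (47 − 46)²/46 = 1/46 = 0.0217
Sum = 5.546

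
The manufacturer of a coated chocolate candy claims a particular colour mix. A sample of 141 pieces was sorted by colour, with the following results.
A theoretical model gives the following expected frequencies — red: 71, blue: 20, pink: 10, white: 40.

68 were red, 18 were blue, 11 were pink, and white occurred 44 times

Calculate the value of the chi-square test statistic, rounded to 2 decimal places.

cat         O        E   (O−E)²/E
red        68       71      0.127
blue       18       20      0.200
pink       11       10      0.100
white      44       40      0.400
Sum = 0.83

0.83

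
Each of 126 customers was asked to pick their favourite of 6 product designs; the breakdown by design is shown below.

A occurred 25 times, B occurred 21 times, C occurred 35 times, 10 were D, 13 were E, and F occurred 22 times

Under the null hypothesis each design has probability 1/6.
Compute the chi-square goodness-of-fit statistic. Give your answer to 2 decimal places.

18.95

Under H₀ each category has probability 1/6, so each expected count is 126/6 = 21.
A: (25 − 21)²/21 = 16/21 = 0.762
B: (21 − 21)²/21 = 0/21 = 0.000
C: (35 − 21)²/21 = 196/21 = 9.333
D: (10 − 21)²/21 = 121/21 = 5.762
E: (13 − 21)²/21 = 64/21 = 3.048
F: (22 − 21)²/21 = 1/21 = 0.048
Sum = 18.95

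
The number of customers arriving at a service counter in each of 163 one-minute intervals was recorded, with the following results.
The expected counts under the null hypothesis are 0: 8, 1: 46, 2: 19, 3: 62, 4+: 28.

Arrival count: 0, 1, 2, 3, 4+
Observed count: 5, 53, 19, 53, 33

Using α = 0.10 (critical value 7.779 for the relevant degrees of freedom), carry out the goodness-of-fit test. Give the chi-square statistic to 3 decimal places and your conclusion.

4.390; do not reject

0: (5 − 8)²/8 = 9/8 = 1.1250
1: (53 − 46)²/46 = 49/46 = 1.0652
2: (19 − 19)²/19 = 0/19 = 0.0000
3: (53 − 62)²/62 = 81/62 = 1.3065
4+: (33 − 28)²/28 = 25/28 = 0.8929
Sum = 4.390
df = 4. Since 4.390 < 7.779, we do not reject H₀.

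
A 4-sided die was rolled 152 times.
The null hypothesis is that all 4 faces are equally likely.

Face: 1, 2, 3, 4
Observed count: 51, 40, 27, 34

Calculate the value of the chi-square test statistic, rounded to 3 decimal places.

8.158

Under H₀ each category has probability 1/4, so each expected count is 152/4 = 38.
1: (51 − 38)²/38 = 169/38 = 4.4474
2: (40 − 38)²/38 = 4/38 = 0.1053
3: (27 − 38)²/38 = 121/38 = 3.1842
4: (34 − 38)²/38 = 16/38 = 0.4211
Sum = 8.158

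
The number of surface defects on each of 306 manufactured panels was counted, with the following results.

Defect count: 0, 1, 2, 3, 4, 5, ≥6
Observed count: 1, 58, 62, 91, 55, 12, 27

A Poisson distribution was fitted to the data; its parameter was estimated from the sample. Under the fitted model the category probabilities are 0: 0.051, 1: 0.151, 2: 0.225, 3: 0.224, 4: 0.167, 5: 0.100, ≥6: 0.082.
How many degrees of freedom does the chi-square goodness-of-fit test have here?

5

There are k = 7 categories and 1 parameter estimated from the data, so df = 7 − 1 − 1 = 5.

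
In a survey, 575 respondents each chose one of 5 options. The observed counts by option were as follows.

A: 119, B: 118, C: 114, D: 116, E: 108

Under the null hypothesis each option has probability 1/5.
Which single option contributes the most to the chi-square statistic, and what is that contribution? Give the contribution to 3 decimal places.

Under H₀ each category has probability 1/5, so each expected count is 575/5 = 115.
cat         O        E   (O−E)²/E
A         119      115     0.1391
B         118      115     0.0783
C         114      115     0.0087
D         116      115     0.0087
E         108      115     0.4261
The largest term is for E: 0.426.

E, 0.426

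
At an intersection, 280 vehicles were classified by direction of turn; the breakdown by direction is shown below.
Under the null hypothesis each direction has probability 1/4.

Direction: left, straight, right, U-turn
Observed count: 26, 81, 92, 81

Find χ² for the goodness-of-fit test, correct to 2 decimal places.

Expected count for each of the 4 categories: 280/4 = 70.
χ² = (26−70)²/70 + (81−70)²/70 + (92−70)²/70 + (81−70)²/70
   = 27.657 + 1.729 + 6.914 + 1.729
Sum = 38.03

38.03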